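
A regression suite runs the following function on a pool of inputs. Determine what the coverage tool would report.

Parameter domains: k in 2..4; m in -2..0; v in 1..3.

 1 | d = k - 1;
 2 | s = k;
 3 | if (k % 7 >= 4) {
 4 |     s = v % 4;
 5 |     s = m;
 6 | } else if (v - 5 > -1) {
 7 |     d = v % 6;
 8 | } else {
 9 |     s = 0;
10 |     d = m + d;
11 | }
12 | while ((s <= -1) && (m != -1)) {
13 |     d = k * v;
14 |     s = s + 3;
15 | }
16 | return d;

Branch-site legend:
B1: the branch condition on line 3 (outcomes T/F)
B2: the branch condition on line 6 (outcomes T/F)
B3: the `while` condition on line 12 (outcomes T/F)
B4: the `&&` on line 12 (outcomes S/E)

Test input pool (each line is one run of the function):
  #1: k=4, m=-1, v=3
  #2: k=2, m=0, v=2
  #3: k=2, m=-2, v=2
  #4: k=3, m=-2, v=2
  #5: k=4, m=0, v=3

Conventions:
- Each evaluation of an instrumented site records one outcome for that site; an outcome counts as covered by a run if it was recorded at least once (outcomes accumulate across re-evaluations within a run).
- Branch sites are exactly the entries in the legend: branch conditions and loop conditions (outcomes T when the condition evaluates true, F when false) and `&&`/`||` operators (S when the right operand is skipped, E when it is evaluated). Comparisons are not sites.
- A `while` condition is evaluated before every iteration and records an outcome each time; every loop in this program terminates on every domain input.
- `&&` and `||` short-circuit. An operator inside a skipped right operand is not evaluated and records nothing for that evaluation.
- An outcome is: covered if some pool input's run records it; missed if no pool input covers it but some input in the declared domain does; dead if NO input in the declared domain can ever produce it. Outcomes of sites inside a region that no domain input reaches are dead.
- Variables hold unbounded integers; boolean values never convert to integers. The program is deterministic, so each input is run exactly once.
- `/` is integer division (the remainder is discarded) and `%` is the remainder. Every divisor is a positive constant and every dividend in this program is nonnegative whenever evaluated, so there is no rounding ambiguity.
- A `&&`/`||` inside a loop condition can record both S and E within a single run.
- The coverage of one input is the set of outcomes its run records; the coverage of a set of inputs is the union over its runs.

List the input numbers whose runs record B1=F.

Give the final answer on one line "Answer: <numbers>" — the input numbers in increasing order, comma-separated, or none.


input #1 (k=4, m=-1, v=3): does not produce B1=F
input #2 (k=2, m=0, v=2): produces B1=F
input #3 (k=2, m=-2, v=2): produces B1=F
input #4 (k=3, m=-2, v=2): produces B1=F
input #5 (k=4, m=0, v=3): does not produce B1=F
Answer: 2, 3, 4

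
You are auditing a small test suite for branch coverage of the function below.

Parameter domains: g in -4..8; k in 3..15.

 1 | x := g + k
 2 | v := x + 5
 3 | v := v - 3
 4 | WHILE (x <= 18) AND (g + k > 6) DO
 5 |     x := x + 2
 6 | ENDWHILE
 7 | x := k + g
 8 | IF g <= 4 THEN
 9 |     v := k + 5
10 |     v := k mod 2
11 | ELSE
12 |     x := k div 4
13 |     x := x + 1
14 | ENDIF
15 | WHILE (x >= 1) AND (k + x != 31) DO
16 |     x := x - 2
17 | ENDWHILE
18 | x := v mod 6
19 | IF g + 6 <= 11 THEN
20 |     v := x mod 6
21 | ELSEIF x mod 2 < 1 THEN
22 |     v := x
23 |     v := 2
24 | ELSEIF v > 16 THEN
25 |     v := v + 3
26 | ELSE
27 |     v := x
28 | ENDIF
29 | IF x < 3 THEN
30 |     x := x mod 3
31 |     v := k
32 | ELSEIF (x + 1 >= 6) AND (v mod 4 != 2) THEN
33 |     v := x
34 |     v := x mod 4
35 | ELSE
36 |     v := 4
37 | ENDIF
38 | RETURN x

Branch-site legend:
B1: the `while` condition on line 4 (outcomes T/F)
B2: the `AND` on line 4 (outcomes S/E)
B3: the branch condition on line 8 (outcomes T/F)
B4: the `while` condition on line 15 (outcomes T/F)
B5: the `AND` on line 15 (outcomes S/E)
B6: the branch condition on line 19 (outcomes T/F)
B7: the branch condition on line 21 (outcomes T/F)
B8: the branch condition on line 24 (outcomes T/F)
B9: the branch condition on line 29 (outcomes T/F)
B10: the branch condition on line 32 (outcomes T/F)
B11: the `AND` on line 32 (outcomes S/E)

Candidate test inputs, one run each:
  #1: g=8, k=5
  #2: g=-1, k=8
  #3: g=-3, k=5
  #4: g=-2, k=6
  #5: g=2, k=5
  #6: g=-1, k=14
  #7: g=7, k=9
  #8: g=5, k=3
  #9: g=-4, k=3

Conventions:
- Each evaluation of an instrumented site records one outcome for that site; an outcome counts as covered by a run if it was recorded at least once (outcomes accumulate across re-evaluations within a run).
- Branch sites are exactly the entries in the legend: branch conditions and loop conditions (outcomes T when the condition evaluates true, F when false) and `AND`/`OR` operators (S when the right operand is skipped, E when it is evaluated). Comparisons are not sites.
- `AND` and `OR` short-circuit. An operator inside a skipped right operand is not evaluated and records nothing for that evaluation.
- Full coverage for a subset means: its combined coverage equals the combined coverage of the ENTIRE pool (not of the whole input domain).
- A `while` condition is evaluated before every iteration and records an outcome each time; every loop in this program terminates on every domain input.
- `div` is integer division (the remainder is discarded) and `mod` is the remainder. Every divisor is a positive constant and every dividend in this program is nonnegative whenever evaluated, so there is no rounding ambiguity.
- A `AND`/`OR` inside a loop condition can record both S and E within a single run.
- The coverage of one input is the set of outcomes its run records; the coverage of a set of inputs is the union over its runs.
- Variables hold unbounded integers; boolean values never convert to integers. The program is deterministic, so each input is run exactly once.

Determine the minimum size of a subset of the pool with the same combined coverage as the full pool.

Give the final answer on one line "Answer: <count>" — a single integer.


run #1 (g=8, k=5) runs B2->E, B1->T, B2->E, B1->T, B2->E, B1->T, B2->S, B1->F, B3->F, B5->E, B4->T, B5->S, B4->F, B6->F, ...; records B1=T, B1=F, B2=S, B2=E, B3=F, B4=T, B4=F, B5=S, B5=E, B6=F, B7=F, B8=F, B9=F, B10=F, B11=S
run #2 (g=-1, k=8) runs B2->E, B1->T, B2->E, B1->T, B2->E, B1->T, B2->E, B1->T, B2->E, B1->T, B2->E, B1->T, B2->S, B1->F, ...; records B1=T, B1=F, B2=S, B2=E, B3=T, B4=T, B4=F, B5=S, B5=E, B6=T, B9=T
run #3 (g=-3, k=5) runs B2->E, B1->F, B3->T, B5->E, B4->T, B5->S, B4->F, B6->T, B9->T; records B1=F, B2=E, B3=T, B4=T, B4=F, B5=S, B5=E, B6=T, B9=T
run #4 (g=-2, k=6) runs B2->E, B1->F, B3->T, B5->E, B4->T, B5->E, B4->T, B5->S, B4->F, B6->T, B9->T; records B1=F, B2=E, B3=T, B4=T, B4=F, B5=S, B5=E, B6=T, B9=T
run #5 (g=2, k=5) runs B2->E, B1->T, B2->E, B1->T, B2->E, B1->T, B2->E, B1->T, B2->E, B1->T, B2->E, B1->T, B2->S, B1->F, ...; records B1=T, B1=F, B2=S, B2=E, B3=T, B4=T, B4=F, B5=S, B5=E, B6=T, B9=T
run #6 (g=-1, k=14) runs B2->E, B1->T, B2->E, B1->T, B2->E, B1->T, B2->S, B1->F, B3->T, B5->E, B4->T, B5->E, B4->T, B5->E, ...; records B1=T, B1=F, B2=S, B2=E, B3=T, B4=T, B4=F, B5=S, B5=E, B6=T, B9=T
run #7 (g=7, k=9) runs B2->E, B1->T, B2->E, B1->T, B2->S, B1->F, B3->F, B5->E, B4->T, B5->E, B4->T, B5->S, B4->F, B6->F, ...; records B1=T, B1=F, B2=S, B2=E, B3=F, B4=T, B4=F, B5=S, B5=E, B6=F, B7=T, B9=T
run #8 (g=5, k=3) runs B2->E, B1->T, B2->E, B1->T, B2->E, B1->T, B2->E, B1->T, B2->E, B1->T, B2->E, B1->T, B2->S, B1->F, ...; records B1=T, B1=F, B2=S, B2=E, B3=F, B4=T, B4=F, B5=S, B5=E, B6=T, B9=F, B10=F, B11=S
run #9 (g=-4, k=3) runs B2->E, B1->F, B3->T, B5->S, B4->F, B6->T, B9->T; records B1=F, B2=E, B3=T, B4=F, B5=S, B6=T, B9=T
together the pool reaches 19 outcomes: B1=T, B1=F, B2=S, B2=E, B3=T, B3=F, B4=T, B4=F, B5=S, B5=E, B6=T, B6=F, B7=T, B7=F, B8=F, B9=T, B9=F, B10=F, B11=S
checked all size-1 subsets: none covers 19 outcomes (max 15/19)
checked all size-2 subsets: none covers 19 outcomes (max 18/19)
size 3: inputs {1, 2, 7} cover all 19 outcomes, and no lexicographically smaller subset of this size does
Answer: 3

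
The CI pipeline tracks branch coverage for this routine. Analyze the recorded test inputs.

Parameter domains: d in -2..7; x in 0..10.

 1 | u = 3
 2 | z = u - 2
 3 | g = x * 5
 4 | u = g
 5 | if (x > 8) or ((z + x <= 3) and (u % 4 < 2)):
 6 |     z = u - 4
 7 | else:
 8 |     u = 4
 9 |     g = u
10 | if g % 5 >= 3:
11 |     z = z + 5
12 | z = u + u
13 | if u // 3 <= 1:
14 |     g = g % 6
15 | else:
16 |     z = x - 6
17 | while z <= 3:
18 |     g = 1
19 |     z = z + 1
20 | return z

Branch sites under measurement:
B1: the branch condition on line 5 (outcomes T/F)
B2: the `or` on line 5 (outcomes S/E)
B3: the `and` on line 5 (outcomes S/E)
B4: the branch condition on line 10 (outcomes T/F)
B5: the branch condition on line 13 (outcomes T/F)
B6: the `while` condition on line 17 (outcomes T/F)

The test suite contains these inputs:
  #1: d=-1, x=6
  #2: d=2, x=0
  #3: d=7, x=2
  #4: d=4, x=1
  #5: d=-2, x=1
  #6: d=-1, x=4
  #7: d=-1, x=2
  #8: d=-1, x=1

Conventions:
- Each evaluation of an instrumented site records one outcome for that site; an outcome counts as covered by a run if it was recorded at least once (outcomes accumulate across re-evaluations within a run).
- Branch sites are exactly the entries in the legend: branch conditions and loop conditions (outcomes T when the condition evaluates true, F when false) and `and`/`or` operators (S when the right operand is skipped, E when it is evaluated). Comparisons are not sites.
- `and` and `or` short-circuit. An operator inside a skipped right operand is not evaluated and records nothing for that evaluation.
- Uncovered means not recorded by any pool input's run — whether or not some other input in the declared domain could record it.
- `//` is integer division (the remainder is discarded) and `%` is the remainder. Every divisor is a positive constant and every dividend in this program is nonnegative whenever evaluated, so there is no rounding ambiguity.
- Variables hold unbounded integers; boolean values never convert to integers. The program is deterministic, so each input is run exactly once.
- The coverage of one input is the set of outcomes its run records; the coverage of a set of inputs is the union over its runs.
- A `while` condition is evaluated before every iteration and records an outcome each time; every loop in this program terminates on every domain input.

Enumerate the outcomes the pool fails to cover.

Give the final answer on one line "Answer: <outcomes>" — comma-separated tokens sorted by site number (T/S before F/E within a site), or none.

run #1 (d=-1, x=6) records B1=F, B2=E, B3=S, B4=T, B5=T, B6=F
run #2 (d=2, x=0) records B1=T, B2=E, B3=E, B4=F, B5=T, B6=T, B6=F
run #3 (d=7, x=2) records B1=F, B2=E, B3=E, B4=T, B5=T, B6=F
run #4 (d=4, x=1) records B1=T, B2=E, B3=E, B4=F, B5=T, B6=F
run #5 (d=-2, x=1) records B1=T, B2=E, B3=E, B4=F, B5=T, B6=F
run #6 (d=-1, x=4) records B1=F, B2=E, B3=S, B4=T, B5=T, B6=F
run #7 (d=-1, x=2) records B1=F, B2=E, B3=E, B4=T, B5=T, B6=F
run #8 (d=-1, x=1) records B1=T, B2=E, B3=E, B4=F, B5=T, B6=F
union over the pool: B1=T, B1=F, B2=E, B3=S, B3=E, B4=T, B4=F, B5=T, B6=T, B6=F
uncovered (2 of 12): B2=S, B5=F

Answer: B2=S, B5=F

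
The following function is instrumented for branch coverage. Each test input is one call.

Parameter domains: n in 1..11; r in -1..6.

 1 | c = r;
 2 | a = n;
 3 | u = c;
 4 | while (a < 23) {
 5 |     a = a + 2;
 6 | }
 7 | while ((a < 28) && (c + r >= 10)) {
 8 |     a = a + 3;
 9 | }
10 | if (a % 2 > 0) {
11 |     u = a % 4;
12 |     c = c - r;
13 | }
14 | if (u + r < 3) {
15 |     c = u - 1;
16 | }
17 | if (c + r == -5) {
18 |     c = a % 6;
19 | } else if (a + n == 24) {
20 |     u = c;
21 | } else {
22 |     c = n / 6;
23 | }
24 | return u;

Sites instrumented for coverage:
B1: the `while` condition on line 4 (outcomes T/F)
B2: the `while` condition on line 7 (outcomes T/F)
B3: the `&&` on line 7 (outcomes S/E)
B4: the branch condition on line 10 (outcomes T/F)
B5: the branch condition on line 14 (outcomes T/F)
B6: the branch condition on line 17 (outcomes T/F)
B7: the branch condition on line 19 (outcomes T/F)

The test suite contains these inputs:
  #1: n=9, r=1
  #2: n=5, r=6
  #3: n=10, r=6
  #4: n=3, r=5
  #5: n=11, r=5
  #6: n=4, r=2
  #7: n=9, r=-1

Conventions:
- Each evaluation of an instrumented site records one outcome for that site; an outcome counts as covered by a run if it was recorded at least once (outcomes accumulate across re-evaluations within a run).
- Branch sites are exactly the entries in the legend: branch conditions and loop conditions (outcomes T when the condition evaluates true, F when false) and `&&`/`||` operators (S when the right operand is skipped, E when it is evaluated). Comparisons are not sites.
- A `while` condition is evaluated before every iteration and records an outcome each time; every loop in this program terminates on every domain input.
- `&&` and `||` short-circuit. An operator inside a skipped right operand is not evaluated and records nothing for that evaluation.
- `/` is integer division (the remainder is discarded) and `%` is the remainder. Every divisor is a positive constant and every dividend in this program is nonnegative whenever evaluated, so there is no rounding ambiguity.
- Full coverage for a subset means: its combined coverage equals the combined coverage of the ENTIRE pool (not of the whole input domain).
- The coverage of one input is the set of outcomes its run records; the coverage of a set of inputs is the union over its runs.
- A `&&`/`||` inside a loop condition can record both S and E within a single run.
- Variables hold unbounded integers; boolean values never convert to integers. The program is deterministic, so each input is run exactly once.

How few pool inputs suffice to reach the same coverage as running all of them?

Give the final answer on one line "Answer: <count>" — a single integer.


input #1, n=9, r=1: outcomes B1=T, B1=F, B2=F, B3=E, B4=T, B5=F, B6=F, B7=F
input #2, n=5, r=6: outcomes B1=T, B1=F, B2=T, B2=F, B3=S, B3=E, B4=T, B5=F, B6=F, B7=F
input #3, n=10, r=6: outcomes B1=T, B1=F, B2=T, B2=F, B3=S, B3=E, B4=F, B5=F, B6=F, B7=F
input #4, n=3, r=5: outcomes B1=T, B1=F, B2=T, B2=F, B3=S, B3=E, B4=T, B5=F, B6=F, B7=F
input #5, n=11, r=5: outcomes B1=T, B1=F, B2=T, B2=F, B3=S, B3=E, B4=T, B5=F, B6=F, B7=F
input #6, n=4, r=2: outcomes B1=T, B1=F, B2=F, B3=E, B4=F, B5=F, B6=F, B7=F
input #7, n=9, r=-1: outcomes B1=T, B1=F, B2=F, B3=E, B4=T, B5=T, B6=F, B7=F
the full pool covers 12 outcomes: B1=T, B1=F, B2=T, B2=F, B3=S, B3=E, B4=T, B4=F, B5=T, B5=F, B6=F, B7=F
size 1 is not enough: best union over all size-1 subsets is 10/12
size 2: inputs {3, 7} cover all 12 outcomes, and no lexicographically smaller subset of this size does
Answer: 2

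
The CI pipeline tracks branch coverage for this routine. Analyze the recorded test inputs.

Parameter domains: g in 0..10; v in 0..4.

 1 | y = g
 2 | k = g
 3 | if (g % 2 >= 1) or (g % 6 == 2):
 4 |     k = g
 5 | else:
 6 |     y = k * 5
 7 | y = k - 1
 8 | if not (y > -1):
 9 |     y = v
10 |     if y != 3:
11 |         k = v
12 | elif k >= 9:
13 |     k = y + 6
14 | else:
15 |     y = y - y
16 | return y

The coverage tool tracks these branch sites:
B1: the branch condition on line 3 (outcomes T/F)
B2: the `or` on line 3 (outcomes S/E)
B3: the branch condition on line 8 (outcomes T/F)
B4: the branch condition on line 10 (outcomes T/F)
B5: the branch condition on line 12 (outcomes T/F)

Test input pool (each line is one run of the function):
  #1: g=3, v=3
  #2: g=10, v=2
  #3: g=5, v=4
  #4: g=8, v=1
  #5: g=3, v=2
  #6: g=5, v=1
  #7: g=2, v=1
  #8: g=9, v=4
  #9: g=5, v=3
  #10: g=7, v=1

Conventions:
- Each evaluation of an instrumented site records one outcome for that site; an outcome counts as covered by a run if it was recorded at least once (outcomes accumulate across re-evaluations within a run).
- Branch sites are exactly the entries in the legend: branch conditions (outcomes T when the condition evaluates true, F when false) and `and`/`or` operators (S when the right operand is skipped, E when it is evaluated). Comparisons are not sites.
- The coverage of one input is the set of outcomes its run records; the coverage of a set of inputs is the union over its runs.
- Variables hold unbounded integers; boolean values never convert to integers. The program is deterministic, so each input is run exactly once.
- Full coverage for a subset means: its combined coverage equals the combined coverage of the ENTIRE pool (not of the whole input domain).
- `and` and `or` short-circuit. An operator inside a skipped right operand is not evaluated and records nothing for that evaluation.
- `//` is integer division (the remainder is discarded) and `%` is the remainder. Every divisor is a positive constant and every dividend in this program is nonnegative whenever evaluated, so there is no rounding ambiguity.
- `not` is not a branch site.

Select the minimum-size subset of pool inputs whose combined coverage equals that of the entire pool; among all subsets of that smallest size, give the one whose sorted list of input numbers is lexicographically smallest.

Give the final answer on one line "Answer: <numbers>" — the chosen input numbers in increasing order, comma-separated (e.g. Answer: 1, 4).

test 1 (g=3, v=3) fires B2->S, B1->T, B3->F, B5->F; hits B1=T, B2=S, B3=F, B5=F
test 2 (g=10, v=2) fires B2->E, B1->F, B3->F, B5->T; hits B1=F, B2=E, B3=F, B5=T
test 3 (g=5, v=4) fires B2->S, B1->T, B3->F, B5->F; hits B1=T, B2=S, B3=F, B5=F
test 4 (g=8, v=1) fires B2->E, B1->T, B3->F, B5->F; hits B1=T, B2=E, B3=F, B5=F
test 5 (g=3, v=2) fires B2->S, B1->T, B3->F, B5->F; hits B1=T, B2=S, B3=F, B5=F
test 6 (g=5, v=1) fires B2->S, B1->T, B3->F, B5->F; hits B1=T, B2=S, B3=F, B5=F
test 7 (g=2, v=1) fires B2->E, B1->T, B3->F, B5->F; hits B1=T, B2=E, B3=F, B5=F
test 8 (g=9, v=4) fires B2->S, B1->T, B3->F, B5->T; hits B1=T, B2=S, B3=F, B5=T
test 9 (g=5, v=3) fires B2->S, B1->T, B3->F, B5->F; hits B1=T, B2=S, B3=F, B5=F
test 10 (g=7, v=1) fires B2->S, B1->T, B3->F, B5->F; hits B1=T, B2=S, B3=F, B5=F
pool-wide coverage (7 outcomes): B1=T, B1=F, B2=S, B2=E, B3=F, B5=T, B5=F
every size-1 subset falls short of the 7 outcomes (best: 4/7)
at size 2, {1, 2} reaches all 7 outcomes; every lexicographically earlier size-2 subset fails

Answer: 1, 2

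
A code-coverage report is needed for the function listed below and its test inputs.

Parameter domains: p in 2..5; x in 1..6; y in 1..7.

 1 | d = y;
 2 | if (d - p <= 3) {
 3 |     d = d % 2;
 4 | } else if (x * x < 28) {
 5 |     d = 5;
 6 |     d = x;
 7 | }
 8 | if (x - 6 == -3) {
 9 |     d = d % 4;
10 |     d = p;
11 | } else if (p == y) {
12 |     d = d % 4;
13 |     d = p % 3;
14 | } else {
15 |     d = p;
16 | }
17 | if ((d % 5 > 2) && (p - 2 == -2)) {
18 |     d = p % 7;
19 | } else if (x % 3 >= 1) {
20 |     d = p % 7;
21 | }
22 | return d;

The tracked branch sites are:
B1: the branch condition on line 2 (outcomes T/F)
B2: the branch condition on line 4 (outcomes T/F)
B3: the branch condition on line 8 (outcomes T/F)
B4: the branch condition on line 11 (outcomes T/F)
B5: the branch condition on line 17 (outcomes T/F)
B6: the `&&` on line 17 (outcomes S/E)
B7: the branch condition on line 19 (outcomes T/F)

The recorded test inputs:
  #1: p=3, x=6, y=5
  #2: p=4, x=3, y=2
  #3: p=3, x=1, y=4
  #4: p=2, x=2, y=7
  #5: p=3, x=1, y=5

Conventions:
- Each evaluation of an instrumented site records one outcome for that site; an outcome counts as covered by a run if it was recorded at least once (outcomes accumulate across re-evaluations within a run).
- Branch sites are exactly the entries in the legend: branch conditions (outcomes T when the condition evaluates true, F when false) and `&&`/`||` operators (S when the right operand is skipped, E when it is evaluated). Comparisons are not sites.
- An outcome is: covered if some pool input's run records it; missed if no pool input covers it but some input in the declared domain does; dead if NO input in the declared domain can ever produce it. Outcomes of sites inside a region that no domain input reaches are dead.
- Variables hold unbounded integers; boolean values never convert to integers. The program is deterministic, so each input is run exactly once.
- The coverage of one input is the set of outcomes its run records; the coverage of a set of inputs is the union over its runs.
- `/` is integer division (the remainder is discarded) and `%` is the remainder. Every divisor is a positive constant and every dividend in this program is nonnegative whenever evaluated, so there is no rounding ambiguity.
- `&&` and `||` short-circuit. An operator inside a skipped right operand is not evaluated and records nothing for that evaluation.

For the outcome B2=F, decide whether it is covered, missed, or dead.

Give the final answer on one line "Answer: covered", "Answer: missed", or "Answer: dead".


no pool input records B2=F
but domain input (p=2, x=6, y=6) does record it -> reachable, so missed
Answer: missed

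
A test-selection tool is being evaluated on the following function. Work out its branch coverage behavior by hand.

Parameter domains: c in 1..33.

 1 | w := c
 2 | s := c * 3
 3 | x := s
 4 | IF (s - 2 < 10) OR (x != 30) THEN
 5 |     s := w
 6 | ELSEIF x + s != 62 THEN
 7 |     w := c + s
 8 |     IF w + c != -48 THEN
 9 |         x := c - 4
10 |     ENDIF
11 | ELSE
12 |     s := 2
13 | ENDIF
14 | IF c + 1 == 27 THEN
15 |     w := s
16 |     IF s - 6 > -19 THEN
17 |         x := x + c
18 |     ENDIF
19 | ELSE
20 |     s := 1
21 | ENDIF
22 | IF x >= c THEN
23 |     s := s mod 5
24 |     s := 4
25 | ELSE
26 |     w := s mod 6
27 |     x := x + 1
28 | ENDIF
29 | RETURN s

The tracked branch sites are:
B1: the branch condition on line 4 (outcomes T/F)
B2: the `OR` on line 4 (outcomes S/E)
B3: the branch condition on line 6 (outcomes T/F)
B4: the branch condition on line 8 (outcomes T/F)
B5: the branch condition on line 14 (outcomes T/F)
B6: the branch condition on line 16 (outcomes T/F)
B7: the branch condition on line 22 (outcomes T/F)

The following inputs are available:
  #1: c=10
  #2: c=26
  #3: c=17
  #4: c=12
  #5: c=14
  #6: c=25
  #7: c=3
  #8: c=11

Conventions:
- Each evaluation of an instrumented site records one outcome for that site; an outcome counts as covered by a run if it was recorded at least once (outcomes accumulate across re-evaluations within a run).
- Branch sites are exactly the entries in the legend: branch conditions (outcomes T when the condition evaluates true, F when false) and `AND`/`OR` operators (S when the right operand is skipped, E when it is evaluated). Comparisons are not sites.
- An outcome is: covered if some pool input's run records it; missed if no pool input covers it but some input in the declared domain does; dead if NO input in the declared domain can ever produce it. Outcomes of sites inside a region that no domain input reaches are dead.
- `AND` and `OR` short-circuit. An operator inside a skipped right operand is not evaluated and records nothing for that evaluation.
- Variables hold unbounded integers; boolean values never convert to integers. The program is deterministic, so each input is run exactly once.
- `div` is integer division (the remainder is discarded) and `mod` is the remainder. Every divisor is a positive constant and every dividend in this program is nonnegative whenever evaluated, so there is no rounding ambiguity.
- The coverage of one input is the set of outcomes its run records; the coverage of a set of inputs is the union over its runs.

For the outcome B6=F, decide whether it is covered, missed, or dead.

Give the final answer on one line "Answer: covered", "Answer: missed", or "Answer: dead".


no pool input records B6=F
checking all 33 inputs in the declared domain: B6=F is never recorded -> dead
Answer: dead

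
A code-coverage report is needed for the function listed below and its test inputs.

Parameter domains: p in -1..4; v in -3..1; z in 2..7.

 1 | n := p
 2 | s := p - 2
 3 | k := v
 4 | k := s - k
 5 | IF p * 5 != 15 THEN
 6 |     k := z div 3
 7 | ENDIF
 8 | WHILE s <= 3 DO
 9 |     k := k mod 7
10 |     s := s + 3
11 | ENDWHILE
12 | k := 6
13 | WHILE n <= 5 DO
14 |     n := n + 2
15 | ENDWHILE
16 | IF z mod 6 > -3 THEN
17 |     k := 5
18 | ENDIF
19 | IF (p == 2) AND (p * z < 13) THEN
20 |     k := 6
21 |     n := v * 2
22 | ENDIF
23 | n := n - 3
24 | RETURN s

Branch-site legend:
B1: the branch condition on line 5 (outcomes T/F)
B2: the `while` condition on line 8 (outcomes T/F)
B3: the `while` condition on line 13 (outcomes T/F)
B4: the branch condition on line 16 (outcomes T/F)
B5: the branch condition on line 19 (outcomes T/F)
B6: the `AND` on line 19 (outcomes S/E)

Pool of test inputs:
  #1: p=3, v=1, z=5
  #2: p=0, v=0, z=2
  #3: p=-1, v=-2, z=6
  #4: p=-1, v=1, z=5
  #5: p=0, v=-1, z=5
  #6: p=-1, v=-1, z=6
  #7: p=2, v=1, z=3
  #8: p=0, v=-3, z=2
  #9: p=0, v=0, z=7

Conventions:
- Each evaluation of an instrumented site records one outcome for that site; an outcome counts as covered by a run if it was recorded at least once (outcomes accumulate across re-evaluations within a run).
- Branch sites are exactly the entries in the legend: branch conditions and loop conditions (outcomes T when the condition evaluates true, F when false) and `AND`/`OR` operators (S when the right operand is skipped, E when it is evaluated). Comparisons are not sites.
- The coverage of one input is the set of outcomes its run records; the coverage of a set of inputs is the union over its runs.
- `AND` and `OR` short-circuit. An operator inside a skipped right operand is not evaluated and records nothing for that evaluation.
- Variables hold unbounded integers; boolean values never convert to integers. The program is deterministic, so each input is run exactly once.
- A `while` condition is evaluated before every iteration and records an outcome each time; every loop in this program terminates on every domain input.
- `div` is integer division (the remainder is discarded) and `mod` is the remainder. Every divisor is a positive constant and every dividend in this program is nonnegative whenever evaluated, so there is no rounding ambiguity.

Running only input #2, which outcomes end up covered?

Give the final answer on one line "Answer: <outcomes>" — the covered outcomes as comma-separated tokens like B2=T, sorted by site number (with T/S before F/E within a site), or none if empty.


Event log for input #2 (p=0, v=0, z=2):
  B1->T, B2->T, B2->T, B2->F, B3->T, B3->T, B3->T, B3->F, B4->T, B6->S
  B5->F
collecting distinct outcomes: B1=T, B2=T, B2=F, B3=T, B3=F, B4=T, B5=F, B6=S
Answer: B1=T, B2=T, B2=F, B3=T, B3=F, B4=T, B5=F, B6=S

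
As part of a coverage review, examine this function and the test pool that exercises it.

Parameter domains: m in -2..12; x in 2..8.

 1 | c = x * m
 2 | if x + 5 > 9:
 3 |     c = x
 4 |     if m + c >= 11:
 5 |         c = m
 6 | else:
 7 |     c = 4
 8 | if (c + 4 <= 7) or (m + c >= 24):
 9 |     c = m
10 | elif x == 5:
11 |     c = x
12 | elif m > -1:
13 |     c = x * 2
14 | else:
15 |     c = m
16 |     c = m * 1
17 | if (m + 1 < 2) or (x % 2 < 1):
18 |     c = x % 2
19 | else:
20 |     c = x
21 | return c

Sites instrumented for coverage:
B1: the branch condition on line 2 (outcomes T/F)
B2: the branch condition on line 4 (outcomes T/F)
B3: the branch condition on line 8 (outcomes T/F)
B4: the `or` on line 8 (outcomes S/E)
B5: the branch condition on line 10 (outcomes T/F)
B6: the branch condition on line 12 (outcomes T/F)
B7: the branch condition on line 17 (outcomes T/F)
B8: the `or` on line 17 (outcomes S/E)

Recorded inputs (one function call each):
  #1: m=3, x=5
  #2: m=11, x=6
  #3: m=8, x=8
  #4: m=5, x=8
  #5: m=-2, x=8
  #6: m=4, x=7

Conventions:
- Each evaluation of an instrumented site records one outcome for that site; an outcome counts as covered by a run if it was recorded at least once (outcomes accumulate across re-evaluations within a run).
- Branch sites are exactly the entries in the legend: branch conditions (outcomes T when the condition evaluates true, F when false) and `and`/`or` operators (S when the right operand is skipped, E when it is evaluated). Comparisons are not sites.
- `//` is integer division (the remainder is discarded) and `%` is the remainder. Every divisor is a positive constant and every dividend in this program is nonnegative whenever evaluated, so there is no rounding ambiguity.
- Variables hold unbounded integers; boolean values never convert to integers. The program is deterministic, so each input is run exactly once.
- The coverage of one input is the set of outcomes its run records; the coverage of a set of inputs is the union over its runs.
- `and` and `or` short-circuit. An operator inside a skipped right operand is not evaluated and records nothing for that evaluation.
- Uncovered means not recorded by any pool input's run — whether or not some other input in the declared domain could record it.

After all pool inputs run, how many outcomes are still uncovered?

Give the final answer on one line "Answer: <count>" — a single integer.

run #1 (m=3, x=5) runs B1->T, B2->F, B4->E, B3->F, B5->T, B8->E, B7->F; records B1=T, B2=F, B3=F, B4=E, B5=T, B7=F, B8=E
run #2 (m=11, x=6) runs B1->T, B2->T, B4->E, B3->F, B5->F, B6->T, B8->E, B7->T; records B1=T, B2=T, B3=F, B4=E, B5=F, B6=T, B7=T, B8=E
run #3 (m=8, x=8) runs B1->T, B2->T, B4->E, B3->F, B5->F, B6->T, B8->E, B7->T; records B1=T, B2=T, B3=F, B4=E, B5=F, B6=T, B7=T, B8=E
run #4 (m=5, x=8) runs B1->T, B2->T, B4->E, B3->F, B5->F, B6->T, B8->E, B7->T; records B1=T, B2=T, B3=F, B4=E, B5=F, B6=T, B7=T, B8=E
run #5 (m=-2, x=8) runs B1->T, B2->F, B4->E, B3->F, B5->F, B6->F, B8->S, B7->T; records B1=T, B2=F, B3=F, B4=E, B5=F, B6=F, B7=T, B8=S
run #6 (m=4, x=7) runs B1->T, B2->T, B4->E, B3->F, B5->F, B6->T, B8->E, B7->F; records B1=T, B2=T, B3=F, B4=E, B5=F, B6=T, B7=F, B8=E
union over the pool: B1=T, B2=T, B2=F, B3=F, B4=E, B5=T, B5=F, B6=T, B6=F, B7=T, B7=F, B8=S, B8=E
uncovered (3 of 16): B1=F, B3=T, B4=S

Answer: 3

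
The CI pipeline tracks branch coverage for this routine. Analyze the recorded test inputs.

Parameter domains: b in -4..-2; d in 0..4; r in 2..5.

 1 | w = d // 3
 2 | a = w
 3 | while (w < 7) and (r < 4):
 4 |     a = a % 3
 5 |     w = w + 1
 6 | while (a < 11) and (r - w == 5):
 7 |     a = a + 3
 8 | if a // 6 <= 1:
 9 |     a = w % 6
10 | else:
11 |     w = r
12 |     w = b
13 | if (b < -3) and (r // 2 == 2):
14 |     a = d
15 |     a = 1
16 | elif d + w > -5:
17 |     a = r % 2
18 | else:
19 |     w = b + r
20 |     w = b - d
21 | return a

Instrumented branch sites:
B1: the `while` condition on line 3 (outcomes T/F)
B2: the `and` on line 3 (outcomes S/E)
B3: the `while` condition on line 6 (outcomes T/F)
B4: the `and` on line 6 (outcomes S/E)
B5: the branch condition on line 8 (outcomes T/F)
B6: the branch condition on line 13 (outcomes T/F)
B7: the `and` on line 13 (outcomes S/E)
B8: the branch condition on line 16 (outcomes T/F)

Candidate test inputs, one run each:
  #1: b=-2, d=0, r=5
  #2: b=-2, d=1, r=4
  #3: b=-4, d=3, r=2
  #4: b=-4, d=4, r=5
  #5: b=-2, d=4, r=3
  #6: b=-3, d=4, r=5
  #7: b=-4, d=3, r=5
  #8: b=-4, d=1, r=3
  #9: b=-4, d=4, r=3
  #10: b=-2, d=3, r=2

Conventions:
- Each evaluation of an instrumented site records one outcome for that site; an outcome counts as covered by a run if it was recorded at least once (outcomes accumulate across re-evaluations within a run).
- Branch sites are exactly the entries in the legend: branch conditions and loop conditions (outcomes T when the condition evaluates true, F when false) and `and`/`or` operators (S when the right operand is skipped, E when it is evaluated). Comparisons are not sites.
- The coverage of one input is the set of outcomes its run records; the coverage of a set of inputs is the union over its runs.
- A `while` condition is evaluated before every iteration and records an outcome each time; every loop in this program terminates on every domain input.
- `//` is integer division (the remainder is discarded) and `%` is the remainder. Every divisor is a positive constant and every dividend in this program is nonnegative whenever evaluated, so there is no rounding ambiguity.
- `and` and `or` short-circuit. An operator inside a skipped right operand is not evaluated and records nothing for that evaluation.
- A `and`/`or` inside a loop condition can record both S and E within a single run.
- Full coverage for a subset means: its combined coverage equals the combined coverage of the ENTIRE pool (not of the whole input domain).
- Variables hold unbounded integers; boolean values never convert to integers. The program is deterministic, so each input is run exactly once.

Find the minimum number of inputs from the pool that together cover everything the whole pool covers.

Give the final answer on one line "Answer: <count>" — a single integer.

input #1, b=-2, d=0, r=5: outcomes B1=F, B2=E, B3=T, B3=F, B4=S, B4=E, B5=F, B6=F, B7=S, B8=T
input #2, b=-2, d=1, r=4: outcomes B1=F, B2=E, B3=F, B4=E, B5=T, B6=F, B7=S, B8=T
input #3, b=-4, d=3, r=2: outcomes B1=T, B1=F, B2=S, B2=E, B3=F, B4=E, B5=T, B6=F, B7=E, B8=T
input #4, b=-4, d=4, r=5: outcomes B1=F, B2=E, B3=F, B4=E, B5=T, B6=T, B7=E
input #5, b=-2, d=4, r=3: outcomes B1=T, B1=F, B2=S, B2=E, B3=F, B4=E, B5=T, B6=F, B7=S, B8=T
input #6, b=-3, d=4, r=5: outcomes B1=F, B2=E, B3=F, B4=E, B5=T, B6=F, B7=S, B8=T
input #7, b=-4, d=3, r=5: outcomes B1=F, B2=E, B3=F, B4=E, B5=T, B6=T, B7=E
input #8, b=-4, d=1, r=3: outcomes B1=T, B1=F, B2=S, B2=E, B3=F, B4=E, B5=T, B6=F, B7=E, B8=T
input #9, b=-4, d=4, r=3: outcomes B1=T, B1=F, B2=S, B2=E, B3=F, B4=E, B5=T, B6=F, B7=E, B8=T
input #10, b=-2, d=3, r=2: outcomes B1=T, B1=F, B2=S, B2=E, B3=F, B4=E, B5=T, B6=F, B7=S, B8=T
union over all inputs: B1=T, B1=F, B2=S, B2=E, B3=T, B3=F, B4=S, B4=E, B5=T, B5=F, B6=T, B6=F, B7=S, B7=E, B8=T (15 outcomes)
no size-1 subset reaches all 15 outcomes (best union: 10/15)
no size-2 subset reaches all 15 outcomes (best union: 14/15)
at size 3, {1, 3, 4} reaches all 15 outcomes; every lexicographically earlier size-3 subset fails

Answer: 3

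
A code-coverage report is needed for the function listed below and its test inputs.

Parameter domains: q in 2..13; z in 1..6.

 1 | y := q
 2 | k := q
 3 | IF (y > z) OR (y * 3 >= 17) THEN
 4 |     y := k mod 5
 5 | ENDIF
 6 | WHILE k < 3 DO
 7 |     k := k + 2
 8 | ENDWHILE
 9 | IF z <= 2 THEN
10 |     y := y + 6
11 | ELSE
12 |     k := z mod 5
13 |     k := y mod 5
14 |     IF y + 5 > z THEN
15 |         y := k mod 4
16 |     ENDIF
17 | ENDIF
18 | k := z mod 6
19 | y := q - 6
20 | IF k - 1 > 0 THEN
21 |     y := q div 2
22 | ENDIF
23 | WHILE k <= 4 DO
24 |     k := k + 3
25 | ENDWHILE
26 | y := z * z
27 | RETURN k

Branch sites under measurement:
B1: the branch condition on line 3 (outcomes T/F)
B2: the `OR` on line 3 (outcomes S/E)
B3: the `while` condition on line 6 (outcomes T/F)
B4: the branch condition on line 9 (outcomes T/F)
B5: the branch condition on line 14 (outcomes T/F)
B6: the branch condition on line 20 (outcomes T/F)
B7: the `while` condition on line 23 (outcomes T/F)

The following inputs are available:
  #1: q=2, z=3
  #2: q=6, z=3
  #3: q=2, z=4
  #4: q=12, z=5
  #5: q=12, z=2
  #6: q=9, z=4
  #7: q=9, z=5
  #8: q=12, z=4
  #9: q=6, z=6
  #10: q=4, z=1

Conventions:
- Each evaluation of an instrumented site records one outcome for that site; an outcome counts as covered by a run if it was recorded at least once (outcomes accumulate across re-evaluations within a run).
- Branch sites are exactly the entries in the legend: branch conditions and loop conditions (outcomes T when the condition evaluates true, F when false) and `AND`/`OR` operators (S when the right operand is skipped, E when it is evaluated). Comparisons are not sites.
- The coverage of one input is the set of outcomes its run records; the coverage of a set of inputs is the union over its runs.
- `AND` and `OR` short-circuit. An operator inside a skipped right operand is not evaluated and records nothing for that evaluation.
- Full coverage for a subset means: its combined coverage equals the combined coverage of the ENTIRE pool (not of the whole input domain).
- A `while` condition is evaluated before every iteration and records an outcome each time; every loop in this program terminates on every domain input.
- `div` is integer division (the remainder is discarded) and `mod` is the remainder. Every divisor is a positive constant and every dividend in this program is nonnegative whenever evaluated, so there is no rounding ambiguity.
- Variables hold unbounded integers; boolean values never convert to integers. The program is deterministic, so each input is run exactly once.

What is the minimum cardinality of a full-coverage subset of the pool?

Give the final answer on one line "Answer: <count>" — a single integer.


run #1 (q=2, z=3) runs B2->E, B1->F, B3->T, B3->F, B4->F, B5->T, B6->T, B7->T, B7->F; records B1=F, B2=E, B3=T, B3=F, B4=F, B5=T, B6=T, B7=T, B7=F
run #2 (q=6, z=3) runs B2->S, B1->T, B3->F, B4->F, B5->T, B6->T, B7->T, B7->F; records B1=T, B2=S, B3=F, B4=F, B5=T, B6=T, B7=T, B7=F
run #3 (q=2, z=4) runs B2->E, B1->F, B3->T, B3->F, B4->F, B5->T, B6->T, B7->T, B7->F; records B1=F, B2=E, B3=T, B3=F, B4=F, B5=T, B6=T, B7=T, B7=F
run #4 (q=12, z=5) runs B2->S, B1->T, B3->F, B4->F, B5->T, B6->T, B7->F; records B1=T, B2=S, B3=F, B4=F, B5=T, B6=T, B7=F
run #5 (q=12, z=2) runs B2->S, B1->T, B3->F, B4->T, B6->T, B7->T, B7->F; records B1=T, B2=S, B3=F, B4=T, B6=T, B7=T, B7=F
run #6 (q=9, z=4) runs B2->S, B1->T, B3->F, B4->F, B5->T, B6->T, B7->T, B7->F; records B1=T, B2=S, B3=F, B4=F, B5=T, B6=T, B7=T, B7=F
run #7 (q=9, z=5) runs B2->S, B1->T, B3->F, B4->F, B5->T, B6->T, B7->F; records B1=T, B2=S, B3=F, B4=F, B5=T, B6=T, B7=F
run #8 (q=12, z=4) runs B2->S, B1->T, B3->F, B4->F, B5->T, B6->T, B7->T, B7->F; records B1=T, B2=S, B3=F, B4=F, B5=T, B6=T, B7=T, B7=F
run #9 (q=6, z=6) runs B2->E, B1->T, B3->F, B4->F, B5->F, B6->F, B7->T, B7->T, B7->F; records B1=T, B2=E, B3=F, B4=F, B5=F, B6=F, B7=T, B7=F
run #10 (q=4, z=1) runs B2->S, B1->T, B3->F, B4->T, B6->F, B7->T, B7->T, B7->F; records B1=T, B2=S, B3=F, B4=T, B6=F, B7=T, B7=F
union over all inputs: B1=T, B1=F, B2=S, B2=E, B3=T, B3=F, B4=T, B4=F, B5=T, B5=F, B6=T, B6=F, B7=T, B7=F (14 outcomes)
no size-1 subset reaches all 14 outcomes (best union: 9/14)
no size-2 subset reaches all 14 outcomes (best union: 13/14)
the canonical winner is {1, 5, 9}: size 3, full 14-outcome coverage, earliest index list among size-3 covers
Answer: 3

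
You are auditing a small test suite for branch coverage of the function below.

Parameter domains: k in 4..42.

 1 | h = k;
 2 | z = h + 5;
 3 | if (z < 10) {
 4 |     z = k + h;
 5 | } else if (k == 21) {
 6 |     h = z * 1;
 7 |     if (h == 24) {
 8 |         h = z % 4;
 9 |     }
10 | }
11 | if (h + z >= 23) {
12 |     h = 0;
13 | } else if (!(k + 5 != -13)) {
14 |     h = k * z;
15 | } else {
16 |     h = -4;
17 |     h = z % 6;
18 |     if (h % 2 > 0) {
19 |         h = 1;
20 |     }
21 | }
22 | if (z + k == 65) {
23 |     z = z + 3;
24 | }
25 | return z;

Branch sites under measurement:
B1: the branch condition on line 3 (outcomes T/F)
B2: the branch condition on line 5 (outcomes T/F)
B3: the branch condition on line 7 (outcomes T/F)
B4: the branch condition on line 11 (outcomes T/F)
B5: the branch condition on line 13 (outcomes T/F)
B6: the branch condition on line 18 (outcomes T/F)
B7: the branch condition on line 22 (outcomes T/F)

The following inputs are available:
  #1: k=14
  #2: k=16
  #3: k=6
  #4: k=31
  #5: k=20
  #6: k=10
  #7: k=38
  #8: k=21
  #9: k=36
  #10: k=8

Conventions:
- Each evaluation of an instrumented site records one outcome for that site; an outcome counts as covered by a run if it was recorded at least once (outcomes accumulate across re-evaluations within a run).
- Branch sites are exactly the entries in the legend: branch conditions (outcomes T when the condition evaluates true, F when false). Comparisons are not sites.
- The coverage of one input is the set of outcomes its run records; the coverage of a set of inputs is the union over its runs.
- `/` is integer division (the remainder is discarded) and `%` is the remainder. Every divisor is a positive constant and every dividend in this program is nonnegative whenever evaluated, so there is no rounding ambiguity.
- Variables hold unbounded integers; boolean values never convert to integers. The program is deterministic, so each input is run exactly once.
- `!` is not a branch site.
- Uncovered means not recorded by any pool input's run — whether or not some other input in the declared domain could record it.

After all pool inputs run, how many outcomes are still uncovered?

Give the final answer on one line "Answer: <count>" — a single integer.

test 1 (k=14) fires B1->F, B2->F, B4->T, B7->F; hits B1=F, B2=F, B4=T, B7=F
test 2 (k=16) fires B1->F, B2->F, B4->T, B7->F; hits B1=F, B2=F, B4=T, B7=F
test 3 (k=6) fires B1->F, B2->F, B4->F, B5->F, B6->T, B7->F; hits B1=F, B2=F, B4=F, B5=F, B6=T, B7=F
test 4 (k=31) fires B1->F, B2->F, B4->T, B7->F; hits B1=F, B2=F, B4=T, B7=F
test 5 (k=20) fires B1->F, B2->F, B4->T, B7->F; hits B1=F, B2=F, B4=T, B7=F
test 6 (k=10) fires B1->F, B2->F, B4->T, B7->F; hits B1=F, B2=F, B4=T, B7=F
test 7 (k=38) fires B1->F, B2->F, B4->T, B7->F; hits B1=F, B2=F, B4=T, B7=F
test 8 (k=21) fires B1->F, B2->T, B3->F, B4->T, B7->F; hits B1=F, B2=T, B3=F, B4=T, B7=F
test 9 (k=36) fires B1->F, B2->F, B4->T, B7->F; hits B1=F, B2=F, B4=T, B7=F
test 10 (k=8) fires B1->F, B2->F, B4->F, B5->F, B6->T, B7->F; hits B1=F, B2=F, B4=F, B5=F, B6=T, B7=F
union over the pool: B1=F, B2=T, B2=F, B3=F, B4=T, B4=F, B5=F, B6=T, B7=F
uncovered (5 of 14): B1=T, B3=T, B5=T, B6=F, B7=T

Answer: 5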